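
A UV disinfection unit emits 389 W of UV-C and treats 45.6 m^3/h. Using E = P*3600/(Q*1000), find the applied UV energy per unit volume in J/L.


Energy delivered per hour = 389 W * 3600 s = 1400400 J/h
Volume treated per hour = 45.6 m^3/h * 1000 = 45600 L/h
dose = 1400400 / 45600 = 30.7105 J/L

30.7105 J/L


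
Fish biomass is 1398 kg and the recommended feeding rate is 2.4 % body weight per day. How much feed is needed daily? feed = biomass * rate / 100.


Feeding rate fraction = 2.4% / 100 = 0.024
Daily feed = 1398 kg * 0.024 = 33.552 kg/day

33.552 kg/day


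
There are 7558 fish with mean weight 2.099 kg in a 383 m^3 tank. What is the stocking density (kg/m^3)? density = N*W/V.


Total biomass = 7558 fish * 2.099 kg = 15864.242 kg
Density = total biomass / volume = 15864.242 / 383 = 41.421 kg/m^3

41.421 kg/m^3


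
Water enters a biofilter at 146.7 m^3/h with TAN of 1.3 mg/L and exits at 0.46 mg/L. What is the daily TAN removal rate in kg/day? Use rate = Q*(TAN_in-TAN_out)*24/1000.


Concentration drop: TAN_in - TAN_out = 1.3 - 0.46 = 0.84 mg/L
Hourly TAN removed = Q * dTAN = 146.7 m^3/h * 0.84 mg/L = 123.228 g/h  (m^3/h * mg/L = g/h)
Daily TAN removed = 123.228 * 24 = 2957.472 g/day
Convert to kg/day: 2957.472 / 1000 = 2.957472 kg/day

2.957472 kg/day


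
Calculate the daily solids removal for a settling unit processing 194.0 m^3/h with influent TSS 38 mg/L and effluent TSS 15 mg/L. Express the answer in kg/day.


Concentration drop: TSS_in - TSS_out = 38 - 15 = 23 mg/L
Hourly solids removed = Q * dTSS = 194.0 m^3/h * 23 mg/L = 4462 g/h  (m^3/h * mg/L = g/h)
Daily solids removed = 4462 * 24 = 107088 g/day
Convert g to kg: 107088 / 1000 = 107.088 kg/day

107.088 kg/day


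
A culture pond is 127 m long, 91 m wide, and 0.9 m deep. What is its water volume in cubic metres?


Base area = L * W = 127 * 91 = 11557 m^2
Volume = area * depth = 11557 * 0.9 = 10401.3 m^3

10401.3 m^3


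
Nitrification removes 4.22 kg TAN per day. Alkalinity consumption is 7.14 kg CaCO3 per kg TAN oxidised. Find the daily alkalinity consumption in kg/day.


Alkalinity factor: 7.14 kg CaCO3 consumed per kg TAN nitrified
alk = 4.22 kg TAN * 7.14 = 30.1308 kg CaCO3/day

30.1308 kg CaCO3/day


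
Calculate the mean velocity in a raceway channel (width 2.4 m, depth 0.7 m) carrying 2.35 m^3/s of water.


Cross-sectional area = W * d = 2.4 * 0.7 = 1.68 m^2
Velocity = Q / A = 2.35 / 1.68 = 1.39881 m/s

1.39881 m/s


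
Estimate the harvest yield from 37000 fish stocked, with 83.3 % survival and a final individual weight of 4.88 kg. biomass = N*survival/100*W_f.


Survivors = 37000 * 83.3/100 = 30821 fish
Harvest biomass = survivors * W_f = 30821 * 4.88 = 150406.48 kg

150406.48 kg


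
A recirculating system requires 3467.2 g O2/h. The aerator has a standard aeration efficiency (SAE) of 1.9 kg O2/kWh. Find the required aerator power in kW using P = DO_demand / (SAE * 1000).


SAE in g O2/kWh = 1.9 * 1000 = 1900 g/kWh
P = DO_demand / SAE_g = 3467.2 / 1900 = 1.82484 kW

1.82484 kW


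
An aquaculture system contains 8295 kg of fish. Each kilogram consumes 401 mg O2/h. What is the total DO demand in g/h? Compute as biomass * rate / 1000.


Total O2 consumption (mg/h) = 8295 kg * 401 mg/(kg*h) = 3326295 mg/h
Convert to g/h: 3326295 / 1000 = 3326.295 g/h

3326.295 g/h


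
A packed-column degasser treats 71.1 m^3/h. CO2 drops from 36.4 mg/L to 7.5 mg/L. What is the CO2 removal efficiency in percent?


CO2_out / CO2_in = 7.5 / 36.4 = 0.20604396
Fraction remaining = 0.20604396
efficiency = (1 - 0.20604396) * 100 = 79.3956 %

79.3956 %


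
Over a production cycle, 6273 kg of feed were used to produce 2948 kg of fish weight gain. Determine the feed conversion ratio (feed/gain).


FCR = feed consumed / weight gained
FCR = 6273 kg / 2948 kg = 2.12788

2.12788


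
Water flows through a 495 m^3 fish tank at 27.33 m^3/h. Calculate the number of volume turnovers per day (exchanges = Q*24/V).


Daily flow volume = 27.33 m^3/h * 24 h = 655.92 m^3/day
Exchanges = daily flow / tank volume = 655.92 / 495 = 1.32509 exchanges/day

1.32509 exchanges/day


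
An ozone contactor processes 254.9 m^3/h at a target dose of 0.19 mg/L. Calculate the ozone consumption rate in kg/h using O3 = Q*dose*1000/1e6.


O3 demand (mg/h) = Q * dose * 1000 = 254.9 * 0.19 * 1000 = 48431 mg/h
Convert mg to kg: 48431 / 1e6 = 0.048431 kg/h

0.048431 kg/h


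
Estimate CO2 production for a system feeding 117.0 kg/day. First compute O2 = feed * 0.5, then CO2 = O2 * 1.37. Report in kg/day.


O2 = 117.0 * 0.5 = 58.5
CO2 = 58.5 * 1.37 = 80.145

80.145 kg/day


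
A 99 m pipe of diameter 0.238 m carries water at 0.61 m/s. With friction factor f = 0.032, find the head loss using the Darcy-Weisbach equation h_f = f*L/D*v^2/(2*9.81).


v^2 = 0.61^2 = 0.3721 m^2/s^2
L/D = 99/0.238 = 415.96639
h_f = f*(L/D)*v^2/(2g) = 0.032 * 415.96639 * 0.3721 / 19.62 = 0.252446 m

0.252446 m


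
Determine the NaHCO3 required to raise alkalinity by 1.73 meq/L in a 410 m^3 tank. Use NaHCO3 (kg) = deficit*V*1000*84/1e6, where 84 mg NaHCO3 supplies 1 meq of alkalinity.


Tank volume in L = 410 m^3 * 1000 = 410000 L
Total meq required = 1.73 meq/L * 410000 L = 709300 meq
NaHCO3 mass = 709300 meq * 84 mg/meq / 1e6 = 59.5812 kg

59.5812 kg


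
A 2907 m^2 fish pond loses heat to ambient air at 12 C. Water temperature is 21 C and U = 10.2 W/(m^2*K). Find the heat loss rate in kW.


Temperature difference dT = 21 - 12 = 9 K
Heat loss (W) = U * A * dT = 10.2 * 2907 * 9 = 266862.6 W
Convert to kW: 266862.6 / 1000 = 266.8626 kW

266.8626 kW


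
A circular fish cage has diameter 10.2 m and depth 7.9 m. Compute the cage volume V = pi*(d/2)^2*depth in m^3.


r = d/2 = 10.2/2 = 5.1 m
Base area = pi*r^2 = pi*5.1^2 = 81.712825 m^2
Volume = 81.712825 * 7.9 = 645.531 m^3

645.531 m^3


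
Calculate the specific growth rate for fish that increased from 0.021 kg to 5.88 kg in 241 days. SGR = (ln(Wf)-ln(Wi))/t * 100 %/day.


ln(W_f) = ln(5.88) = 1.7715568
ln(W_i) = ln(0.021) = -3.8632328
ln(W_f) - ln(W_i) = 1.7715568 - -3.8632328 = 5.6347896
SGR = 5.6347896 / 241 * 100 = 2.33809 %/day

2.33809 %/day


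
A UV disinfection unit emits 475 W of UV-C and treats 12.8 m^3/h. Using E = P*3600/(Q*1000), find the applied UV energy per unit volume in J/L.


Energy delivered per hour = 475 W * 3600 s = 1710000 J/h
Volume treated per hour = 12.8 m^3/h * 1000 = 12800 L/h
dose = 1710000 / 12800 = 133.594 J/L

133.594 J/L


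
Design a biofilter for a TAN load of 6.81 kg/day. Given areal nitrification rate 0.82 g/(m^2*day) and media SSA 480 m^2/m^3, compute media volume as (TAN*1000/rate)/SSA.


A = 6.81*1000 / 0.82 = 8304.878 m^2
V = 8304.878 / 480 = 17.3018

17.3018 m^3


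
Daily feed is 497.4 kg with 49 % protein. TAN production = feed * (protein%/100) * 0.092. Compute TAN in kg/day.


Protein in feed = 497.4 * 49/100 = 243.726 kg/day
TAN = protein * 0.092 = 243.726 * 0.092 = 22.422792 kg/day

22.422792 kg/day


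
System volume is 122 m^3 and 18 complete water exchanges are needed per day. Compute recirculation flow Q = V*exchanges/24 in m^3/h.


Daily recirculation volume = 122 m^3 * 18 = 2196 m^3/day
Flow rate Q = daily volume / 24 h = 2196 / 24 = 91.5 m^3/h

91.5 m^3/h


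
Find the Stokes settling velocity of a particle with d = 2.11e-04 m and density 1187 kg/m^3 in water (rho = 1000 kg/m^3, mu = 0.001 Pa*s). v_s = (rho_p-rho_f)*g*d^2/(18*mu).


Density difference: rho_p - rho_f = 1187 - 1000 = 187 kg/m^3
d^2 = (2.11e-04)^2 = 4.4521e-08 m^2
Numerator = (rho_p - rho_f) * g * d^2 = 187 * 9.81 * 4.4521e-08 = 8.1672439e-05
Denominator = 18 * mu = 18 * 0.001 = 0.018
v_s = 8.1672439e-05 / 0.018 = 0.00453736 m/s
Check: Re = rho_f * v_s * d / mu = 1000 * 0.00453736 * 2.11e-04 / 0.001 = 0.957 < 1, so Stokes' law applies.

0.00453736 m/s


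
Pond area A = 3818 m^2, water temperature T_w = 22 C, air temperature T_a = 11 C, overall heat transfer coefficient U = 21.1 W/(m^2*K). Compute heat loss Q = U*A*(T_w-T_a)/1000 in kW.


Temperature difference dT = 22 - 11 = 11 K
Heat loss (W) = U * A * dT = 21.1 * 3818 * 11 = 886157.8 W
Convert to kW: 886157.8 / 1000 = 886.1578 kW

886.1578 kW


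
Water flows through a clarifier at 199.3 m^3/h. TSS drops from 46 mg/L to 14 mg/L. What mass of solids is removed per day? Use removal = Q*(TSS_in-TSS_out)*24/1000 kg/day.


Concentration drop: TSS_in - TSS_out = 46 - 14 = 32 mg/L
Hourly solids removed = Q * dTSS = 199.3 m^3/h * 32 mg/L = 6377.6 g/h  (m^3/h * mg/L = g/h)
Daily solids removed = 6377.6 * 24 = 153062.4 g/day
Convert g to kg: 153062.4 / 1000 = 153.0624 kg/day

153.0624 kg/day


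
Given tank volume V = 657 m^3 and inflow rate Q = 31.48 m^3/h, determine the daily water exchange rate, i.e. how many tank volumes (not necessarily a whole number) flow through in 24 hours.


Daily flow volume = 31.48 m^3/h * 24 h = 755.52 m^3/day
Exchanges = daily flow / tank volume = 755.52 / 657 = 1.14995 exchanges/day

1.14995 exchanges/day


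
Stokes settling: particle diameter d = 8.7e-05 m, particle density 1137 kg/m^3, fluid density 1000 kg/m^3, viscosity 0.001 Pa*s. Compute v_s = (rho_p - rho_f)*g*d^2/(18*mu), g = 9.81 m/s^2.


Density difference: rho_p - rho_f = 1137 - 1000 = 137 kg/m^3
d^2 = (8.7e-05)^2 = 7.569e-09 m^2
Numerator = (rho_p - rho_f) * g * d^2 = 137 * 9.81 * 7.569e-09 = 1.0172509e-05
Denominator = 18 * mu = 18 * 0.001 = 0.018
v_s = 1.0172509e-05 / 0.018 = 5.65139e-04 m/s
Check: Re = rho_f * v_s * d / mu = 1000 * 5.65139e-04 * 8.7e-05 / 0.001 = 0.0492 < 1, so Stokes' law applies.

5.65139e-04 m/s


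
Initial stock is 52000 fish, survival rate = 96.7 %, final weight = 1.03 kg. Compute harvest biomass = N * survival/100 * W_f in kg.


Survivors = 52000 * 96.7/100 = 50284 fish
Harvest biomass = survivors * W_f = 50284 * 1.03 = 51792.52 kg

51792.52 kg


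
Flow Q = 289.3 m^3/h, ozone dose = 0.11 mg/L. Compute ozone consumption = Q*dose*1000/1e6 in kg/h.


O3 demand (mg/h) = Q * dose * 1000 = 289.3 * 0.11 * 1000 = 31823 mg/h
Convert mg to kg: 31823 / 1e6 = 0.031823 kg/h

0.031823 kg/h


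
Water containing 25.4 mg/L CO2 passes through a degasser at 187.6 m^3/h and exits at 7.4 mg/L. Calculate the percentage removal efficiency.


CO2_out / CO2_in = 7.4 / 25.4 = 0.29133858
Fraction remaining = 0.29133858
efficiency = (1 - 0.29133858) * 100 = 70.8661 %

70.8661 %


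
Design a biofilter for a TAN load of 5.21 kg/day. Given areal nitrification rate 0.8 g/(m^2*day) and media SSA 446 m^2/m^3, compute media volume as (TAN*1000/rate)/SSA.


A = 5.21*1000 / 0.8 = 6512.5 m^2
V = 6512.5 / 446 = 14.602

14.602 m^3


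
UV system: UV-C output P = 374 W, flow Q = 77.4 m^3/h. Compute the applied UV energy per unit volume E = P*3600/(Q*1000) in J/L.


Energy delivered per hour = 374 W * 3600 s = 1346400 J/h
Volume treated per hour = 77.4 m^3/h * 1000 = 77400 L/h
dose = 1346400 / 77400 = 17.3953 J/L

17.3953 J/L


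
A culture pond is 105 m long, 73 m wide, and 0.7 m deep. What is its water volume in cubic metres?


Base area = L * W = 105 * 73 = 7665 m^2
Volume = area * depth = 7665 * 0.7 = 5365.5 m^3

5365.5 m^3


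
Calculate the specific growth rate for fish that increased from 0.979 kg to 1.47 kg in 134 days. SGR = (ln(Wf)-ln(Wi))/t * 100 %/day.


ln(W_f) = ln(1.47) = 0.3852624
ln(W_i) = ln(0.979) = -0.021223636
ln(W_f) - ln(W_i) = 0.3852624 - -0.021223636 = 0.40648604
SGR = 0.40648604 / 134 * 100 = 0.303348 %/day

0.303348 %/day


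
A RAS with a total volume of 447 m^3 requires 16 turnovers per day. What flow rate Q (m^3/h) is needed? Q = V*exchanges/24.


Daily recirculation volume = 447 m^3 * 16 = 7152 m^3/day
Flow rate Q = daily volume / 24 h = 7152 / 24 = 298 m^3/h

298 m^3/h


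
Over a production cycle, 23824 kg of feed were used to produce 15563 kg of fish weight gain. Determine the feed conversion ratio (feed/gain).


FCR = feed consumed / weight gained
FCR = 23824 kg / 15563 kg = 1.53081

1.53081


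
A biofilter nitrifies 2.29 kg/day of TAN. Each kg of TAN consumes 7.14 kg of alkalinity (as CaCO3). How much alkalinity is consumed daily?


Alkalinity factor: 7.14 kg CaCO3 consumed per kg TAN nitrified
alk = 2.29 kg TAN * 7.14 = 16.3506 kg CaCO3/day

16.3506 kg CaCO3/day


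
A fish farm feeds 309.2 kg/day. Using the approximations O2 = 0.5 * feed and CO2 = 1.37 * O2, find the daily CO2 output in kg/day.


O2 = 309.2 * 0.5 = 154.6
CO2 = 154.6 * 1.37 = 211.802

211.802 kg/day


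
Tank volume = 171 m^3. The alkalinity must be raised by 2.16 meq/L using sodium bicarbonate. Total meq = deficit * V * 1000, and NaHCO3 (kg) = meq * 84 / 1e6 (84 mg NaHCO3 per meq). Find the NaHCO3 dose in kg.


Tank volume in L = 171 m^3 * 1000 = 171000 L
Total meq required = 2.16 meq/L * 171000 L = 369360 meq
NaHCO3 mass = 369360 meq * 84 mg/meq / 1e6 = 31.0262 kg

31.0262 kg


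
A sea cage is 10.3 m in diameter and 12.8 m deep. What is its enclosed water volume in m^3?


r = d/2 = 10.3/2 = 5.15 m
Base area = pi*r^2 = pi*5.15^2 = 83.322891 m^2
Volume = 83.322891 * 12.8 = 1066.53 m^3

1066.53 m^3


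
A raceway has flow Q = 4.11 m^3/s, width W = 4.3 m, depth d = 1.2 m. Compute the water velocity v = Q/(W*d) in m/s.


Cross-sectional area = W * d = 4.3 * 1.2 = 5.16 m^2
Velocity = Q / A = 4.11 / 5.16 = 0.796512 m/s

0.796512 m/s


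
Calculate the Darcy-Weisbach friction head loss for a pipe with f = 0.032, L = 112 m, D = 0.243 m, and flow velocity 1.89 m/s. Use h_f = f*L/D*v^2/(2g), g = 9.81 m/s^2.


v^2 = 1.89^2 = 3.5721 m^2/s^2
L/D = 112/0.243 = 460.90535
h_f = f*(L/D)*v^2/(2g) = 0.032 * 460.90535 * 3.5721 / 19.62 = 2.68526 m

2.68526 m


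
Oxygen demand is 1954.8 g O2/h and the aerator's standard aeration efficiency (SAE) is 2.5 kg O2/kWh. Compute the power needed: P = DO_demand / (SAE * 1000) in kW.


SAE in g O2/kWh = 2.5 * 1000 = 2500 g/kWh
P = DO_demand / SAE_g = 1954.8 / 2500 = 0.78192 kW

0.78192 kW


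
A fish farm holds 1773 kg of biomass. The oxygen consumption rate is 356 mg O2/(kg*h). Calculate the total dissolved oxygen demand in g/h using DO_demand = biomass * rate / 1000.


Total O2 consumption (mg/h) = 1773 kg * 356 mg/(kg*h) = 631188 mg/h
Convert to g/h: 631188 / 1000 = 631.188 g/h

631.188 g/h


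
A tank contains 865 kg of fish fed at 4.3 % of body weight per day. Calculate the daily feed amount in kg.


Feeding rate fraction = 4.3% / 100 = 0.043
Daily feed = 865 kg * 0.043 = 37.195 kg/day

37.195 kg/day


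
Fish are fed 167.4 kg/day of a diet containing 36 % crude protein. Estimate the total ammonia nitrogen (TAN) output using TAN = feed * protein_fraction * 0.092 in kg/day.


Protein in feed = 167.4 * 36/100 = 60.264 kg/day
TAN = protein * 0.092 = 60.264 * 0.092 = 5.544288 kg/day

5.544288 kg/day


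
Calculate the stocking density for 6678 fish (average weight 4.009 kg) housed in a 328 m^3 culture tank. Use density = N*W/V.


Total biomass = 6678 fish * 4.009 kg = 26772.102 kg
Density = total biomass / volume = 26772.102 / 328 = 81.6223 kg/m^3

81.6223 kg/m^3


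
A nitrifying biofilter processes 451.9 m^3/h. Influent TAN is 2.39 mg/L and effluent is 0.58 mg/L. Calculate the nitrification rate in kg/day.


Concentration drop: TAN_in - TAN_out = 2.39 - 0.58 = 1.81 mg/L
Hourly TAN removed = Q * dTAN = 451.9 m^3/h * 1.81 mg/L = 817.939 g/h  (m^3/h * mg/L = g/h)
Daily TAN removed = 817.939 * 24 = 19630.536 g/day
Convert to kg/day: 19630.536 / 1000 = 19.630536 kg/day

19.630536 kg/day


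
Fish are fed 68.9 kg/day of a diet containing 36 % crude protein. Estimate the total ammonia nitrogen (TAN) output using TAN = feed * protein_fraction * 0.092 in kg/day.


Protein in feed = 68.9 * 36/100 = 24.804 kg/day
TAN = protein * 0.092 = 24.804 * 0.092 = 2.281968 kg/day

2.281968 kg/day


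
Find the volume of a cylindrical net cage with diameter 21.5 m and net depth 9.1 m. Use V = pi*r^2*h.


r = d/2 = 21.5/2 = 10.75 m
Base area = pi*r^2 = pi*10.75^2 = 363.0503 m^2
Volume = 363.0503 * 9.1 = 3303.76 m^3

3303.76 m^3


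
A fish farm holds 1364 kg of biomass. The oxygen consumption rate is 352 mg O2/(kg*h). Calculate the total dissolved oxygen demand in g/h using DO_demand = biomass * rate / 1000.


Total O2 consumption (mg/h) = 1364 kg * 352 mg/(kg*h) = 480128 mg/h
Convert to g/h: 480128 / 1000 = 480.128 g/h

480.128 g/h


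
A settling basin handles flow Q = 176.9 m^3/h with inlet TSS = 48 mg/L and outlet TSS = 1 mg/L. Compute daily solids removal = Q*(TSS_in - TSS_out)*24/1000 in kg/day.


Concentration drop: TSS_in - TSS_out = 48 - 1 = 47 mg/L
Hourly solids removed = Q * dTSS = 176.9 m^3/h * 47 mg/L = 8314.3 g/h  (m^3/h * mg/L = g/h)
Daily solids removed = 8314.3 * 24 = 199543.2 g/day
Convert g to kg: 199543.2 / 1000 = 199.5432 kg/day

199.5432 kg/day


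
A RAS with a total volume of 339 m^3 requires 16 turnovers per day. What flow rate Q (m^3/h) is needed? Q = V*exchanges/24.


Daily recirculation volume = 339 m^3 * 16 = 5424 m^3/day
Flow rate Q = daily volume / 24 h = 5424 / 24 = 226 m^3/h

226 m^3/h


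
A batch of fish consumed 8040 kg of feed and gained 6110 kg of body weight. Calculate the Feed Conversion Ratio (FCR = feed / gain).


FCR = feed consumed / weight gained
FCR = 8040 kg / 6110 kg = 1.31588

1.31588


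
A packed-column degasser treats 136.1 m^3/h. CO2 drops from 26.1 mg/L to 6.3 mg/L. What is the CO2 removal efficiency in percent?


CO2_out / CO2_in = 6.3 / 26.1 = 0.24137931
Fraction remaining = 0.24137931
efficiency = (1 - 0.24137931) * 100 = 75.8621 %

75.8621 %


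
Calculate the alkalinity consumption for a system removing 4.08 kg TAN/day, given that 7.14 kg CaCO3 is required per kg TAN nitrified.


Alkalinity factor: 7.14 kg CaCO3 consumed per kg TAN nitrified
alk = 4.08 kg TAN * 7.14 = 29.1312 kg CaCO3/day

29.1312 kg CaCO3/day


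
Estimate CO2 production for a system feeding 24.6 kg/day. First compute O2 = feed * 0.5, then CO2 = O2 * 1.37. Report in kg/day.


O2 = 24.6 * 0.5 = 12.3
CO2 = 12.3 * 1.37 = 16.851

16.851 kg/day


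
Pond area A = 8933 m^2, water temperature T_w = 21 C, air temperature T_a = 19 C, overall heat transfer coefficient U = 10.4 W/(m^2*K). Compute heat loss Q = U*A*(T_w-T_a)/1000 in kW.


Temperature difference dT = 21 - 19 = 2 K
Heat loss (W) = U * A * dT = 10.4 * 8933 * 2 = 185806.4 W
Convert to kW: 185806.4 / 1000 = 185.8064 kW

185.8064 kW


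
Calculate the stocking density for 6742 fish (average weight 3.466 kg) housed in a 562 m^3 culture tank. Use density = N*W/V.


Total biomass = 6742 fish * 3.466 kg = 23367.772 kg
Density = total biomass / volume = 23367.772 / 562 = 41.5797 kg/m^3

41.5797 kg/m^3


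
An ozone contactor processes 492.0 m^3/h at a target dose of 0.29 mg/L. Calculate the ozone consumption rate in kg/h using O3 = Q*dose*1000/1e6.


O3 demand (mg/h) = Q * dose * 1000 = 492.0 * 0.29 * 1000 = 142680 mg/h
Convert mg to kg: 142680 / 1e6 = 0.14268 kg/h

0.14268 kg/h


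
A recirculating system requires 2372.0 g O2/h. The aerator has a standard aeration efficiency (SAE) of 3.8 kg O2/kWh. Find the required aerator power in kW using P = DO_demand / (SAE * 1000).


SAE in g O2/kWh = 3.8 * 1000 = 3800 g/kWh
P = DO_demand / SAE_g = 2372.0 / 3800 = 0.624211 kW

0.624211 kW


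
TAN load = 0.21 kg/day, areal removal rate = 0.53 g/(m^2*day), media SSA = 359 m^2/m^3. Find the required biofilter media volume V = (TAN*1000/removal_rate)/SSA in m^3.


A = 0.21*1000 / 0.53 = 396.22642 m^2
V = 396.22642 / 359 = 1.10369

1.10369 m^3


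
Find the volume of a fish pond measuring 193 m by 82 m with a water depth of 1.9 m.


Base area = L * W = 193 * 82 = 15826 m^2
Volume = area * depth = 15826 * 1.9 = 30069.4 m^3

30069.4 m^3


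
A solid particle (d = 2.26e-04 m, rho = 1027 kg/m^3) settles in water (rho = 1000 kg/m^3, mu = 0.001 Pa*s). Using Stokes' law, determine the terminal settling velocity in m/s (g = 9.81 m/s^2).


Density difference: rho_p - rho_f = 1027 - 1000 = 27 kg/m^3
d^2 = (2.26e-04)^2 = 5.1076e-08 m^2
Numerator = (rho_p - rho_f) * g * d^2 = 27 * 9.81 * 5.1076e-08 = 1.35285e-05
Denominator = 18 * mu = 18 * 0.001 = 0.018
v_s = 1.35285e-05 / 0.018 = 7.51583e-04 m/s
Check: Re = rho_f * v_s * d / mu = 1000 * 7.51583e-04 * 2.26e-04 / 0.001 = 0.17 < 1, so Stokes' law applies.

7.51583e-04 m/s


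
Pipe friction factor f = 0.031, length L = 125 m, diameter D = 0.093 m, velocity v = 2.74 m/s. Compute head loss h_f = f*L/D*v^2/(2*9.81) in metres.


v^2 = 2.74^2 = 7.5076 m^2/s^2
L/D = 125/0.093 = 1344.086
h_f = f*(L/D)*v^2/(2g) = 0.031 * 1344.086 * 7.5076 / 19.62 = 15.9438 m

15.9438 m


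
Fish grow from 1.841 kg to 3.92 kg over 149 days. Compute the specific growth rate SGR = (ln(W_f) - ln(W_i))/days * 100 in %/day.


ln(W_f) = ln(3.92) = 1.3660917
ln(W_i) = ln(1.841) = 0.6103089
ln(W_f) - ln(W_i) = 1.3660917 - 0.6103089 = 0.7557828
SGR = 0.7557828 / 149 * 100 = 0.507237 %/day

0.507237 %/day


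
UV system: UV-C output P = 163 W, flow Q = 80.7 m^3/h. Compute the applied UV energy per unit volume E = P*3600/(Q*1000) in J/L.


Energy delivered per hour = 163 W * 3600 s = 586800 J/h
Volume treated per hour = 80.7 m^3/h * 1000 = 80700 L/h
dose = 586800 / 80700 = 7.27138 J/L

7.27138 J/L


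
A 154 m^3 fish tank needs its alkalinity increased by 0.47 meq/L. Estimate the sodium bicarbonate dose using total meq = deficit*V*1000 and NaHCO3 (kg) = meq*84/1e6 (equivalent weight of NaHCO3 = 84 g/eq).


Tank volume in L = 154 m^3 * 1000 = 154000 L
Total meq required = 0.47 meq/L * 154000 L = 72380 meq
NaHCO3 mass = 72380 meq * 84 mg/meq / 1e6 = 6.07992 kg

6.07992 kg


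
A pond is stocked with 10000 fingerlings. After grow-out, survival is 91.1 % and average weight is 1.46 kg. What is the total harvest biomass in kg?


Survivors = 10000 * 91.1/100 = 9110 fish
Harvest biomass = survivors * W_f = 9110 * 1.46 = 13300.6 kg

13300.6 kg


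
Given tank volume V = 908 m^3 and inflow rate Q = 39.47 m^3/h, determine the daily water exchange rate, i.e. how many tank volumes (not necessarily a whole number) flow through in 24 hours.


Daily flow volume = 39.47 m^3/h * 24 h = 947.28 m^3/day
Exchanges = daily flow / tank volume = 947.28 / 908 = 1.04326 exchanges/day

1.04326 exchanges/day


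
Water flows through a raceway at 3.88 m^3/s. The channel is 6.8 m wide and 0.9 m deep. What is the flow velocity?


Cross-sectional area = W * d = 6.8 * 0.9 = 6.12 m^2
Velocity = Q / A = 3.88 / 6.12 = 0.633987 m/s

0.633987 m/s


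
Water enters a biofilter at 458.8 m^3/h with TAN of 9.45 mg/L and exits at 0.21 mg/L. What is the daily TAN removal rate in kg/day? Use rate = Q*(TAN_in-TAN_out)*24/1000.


Concentration drop: TAN_in - TAN_out = 9.45 - 0.21 = 9.24 mg/L
Hourly TAN removed = Q * dTAN = 458.8 m^3/h * 9.24 mg/L = 4239.312 g/h  (m^3/h * mg/L = g/h)
Daily TAN removed = 4239.312 * 24 = 101743.488 g/day
Convert to kg/day: 101743.488 / 1000 = 101.743488 kg/day

101.743488 kg/day


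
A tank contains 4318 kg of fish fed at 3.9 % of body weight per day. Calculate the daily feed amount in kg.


Feeding rate fraction = 3.9% / 100 = 0.039
Daily feed = 4318 kg * 0.039 = 168.402 kg/day

168.402 kg/day


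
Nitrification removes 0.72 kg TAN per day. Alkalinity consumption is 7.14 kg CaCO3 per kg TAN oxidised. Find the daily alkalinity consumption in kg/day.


Alkalinity factor: 7.14 kg CaCO3 consumed per kg TAN nitrified
alk = 0.72 kg TAN * 7.14 = 5.1408 kg CaCO3/day

5.1408 kg CaCO3/day


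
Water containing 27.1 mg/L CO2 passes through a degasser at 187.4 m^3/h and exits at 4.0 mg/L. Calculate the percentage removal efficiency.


CO2_out / CO2_in = 4.0 / 27.1 = 0.14760148
Fraction remaining = 0.14760148
efficiency = (1 - 0.14760148) * 100 = 85.2399 %

85.2399 %


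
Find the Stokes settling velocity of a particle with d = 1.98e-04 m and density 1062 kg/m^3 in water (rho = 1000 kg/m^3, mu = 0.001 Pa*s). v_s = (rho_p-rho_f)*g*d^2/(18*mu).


Density difference: rho_p - rho_f = 1062 - 1000 = 62 kg/m^3
d^2 = (1.98e-04)^2 = 3.9204e-08 m^2
Numerator = (rho_p - rho_f) * g * d^2 = 62 * 9.81 * 3.9204e-08 = 2.3844657e-05
Denominator = 18 * mu = 18 * 0.001 = 0.018
v_s = 2.3844657e-05 / 0.018 = 0.0013247 m/s
Check: Re = rho_f * v_s * d / mu = 1000 * 0.0013247 * 1.98e-04 / 0.001 = 0.262 < 1, so Stokes' law applies.

0.0013247 m/s


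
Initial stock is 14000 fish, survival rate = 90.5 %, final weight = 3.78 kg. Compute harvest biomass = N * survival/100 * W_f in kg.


Survivors = 14000 * 90.5/100 = 12670 fish
Harvest biomass = survivors * W_f = 12670 * 3.78 = 47892.6 kg

47892.6 kg


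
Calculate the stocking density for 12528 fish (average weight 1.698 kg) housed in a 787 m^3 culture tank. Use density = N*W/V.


Total biomass = 12528 fish * 1.698 kg = 21272.544 kg
Density = total biomass / volume = 21272.544 / 787 = 27.0299 kg/m^3

27.0299 kg/m^3


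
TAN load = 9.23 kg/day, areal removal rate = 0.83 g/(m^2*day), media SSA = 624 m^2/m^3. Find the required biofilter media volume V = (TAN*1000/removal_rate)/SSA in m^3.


A = 9.23*1000 / 0.83 = 11120.482 m^2
V = 11120.482 / 624 = 17.8213

17.8213 m^3


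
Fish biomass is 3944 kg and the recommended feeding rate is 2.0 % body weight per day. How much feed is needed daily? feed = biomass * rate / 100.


Feeding rate fraction = 2.0% / 100 = 0.02
Daily feed = 3944 kg * 0.02 = 78.88 kg/day

78.88 kg/day


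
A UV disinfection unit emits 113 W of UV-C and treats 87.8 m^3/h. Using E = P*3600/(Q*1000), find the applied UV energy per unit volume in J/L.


Energy delivered per hour = 113 W * 3600 s = 406800 J/h
Volume treated per hour = 87.8 m^3/h * 1000 = 87800 L/h
dose = 406800 / 87800 = 4.63326 J/L

4.63326 J/L


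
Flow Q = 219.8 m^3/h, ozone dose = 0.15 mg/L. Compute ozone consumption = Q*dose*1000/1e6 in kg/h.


O3 demand (mg/h) = Q * dose * 1000 = 219.8 * 0.15 * 1000 = 32970 mg/h
Convert mg to kg: 32970 / 1e6 = 0.03297 kg/h

0.03297 kg/h


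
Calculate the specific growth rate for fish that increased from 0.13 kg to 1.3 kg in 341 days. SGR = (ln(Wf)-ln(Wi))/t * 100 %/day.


ln(W_f) = ln(1.3) = 0.26236426
ln(W_i) = ln(0.13) = -2.0402208
ln(W_f) - ln(W_i) = 0.26236426 - -2.0402208 = 2.3025851
SGR = 2.3025851 / 341 * 100 = 0.675245 %/day

0.675245 %/day


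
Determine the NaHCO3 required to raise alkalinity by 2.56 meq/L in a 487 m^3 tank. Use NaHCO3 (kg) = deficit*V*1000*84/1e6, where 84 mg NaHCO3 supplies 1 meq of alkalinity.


Tank volume in L = 487 m^3 * 1000 = 487000 L
Total meq required = 2.56 meq/L * 487000 L = 1246720 meq
NaHCO3 mass = 1246720 meq * 84 mg/meq / 1e6 = 104.724 kg

104.724 kg


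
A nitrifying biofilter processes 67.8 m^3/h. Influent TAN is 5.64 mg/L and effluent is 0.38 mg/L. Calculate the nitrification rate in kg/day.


Concentration drop: TAN_in - TAN_out = 5.64 - 0.38 = 5.26 mg/L
Hourly TAN removed = Q * dTAN = 67.8 m^3/h * 5.26 mg/L = 356.628 g/h  (m^3/h * mg/L = g/h)
Daily TAN removed = 356.628 * 24 = 8559.072 g/day
Convert to kg/day: 8559.072 / 1000 = 8.559072 kg/day

8.559072 kg/day


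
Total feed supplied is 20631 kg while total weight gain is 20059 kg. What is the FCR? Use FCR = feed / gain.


FCR = feed consumed / weight gained
FCR = 20631 kg / 20059 kg = 1.02852

1.02852


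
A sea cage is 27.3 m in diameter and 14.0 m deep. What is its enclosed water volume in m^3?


r = d/2 = 27.3/2 = 13.65 m
Base area = pi*r^2 = pi*13.65^2 = 585.3494 m^2
Volume = 585.3494 * 14.0 = 8194.89 m^3

8194.89 m^3


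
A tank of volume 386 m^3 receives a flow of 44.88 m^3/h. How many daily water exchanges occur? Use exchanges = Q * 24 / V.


Daily flow volume = 44.88 m^3/h * 24 h = 1077.12 m^3/day
Exchanges = daily flow / tank volume = 1077.12 / 386 = 2.79047 exchanges/day

2.79047 exchanges/day


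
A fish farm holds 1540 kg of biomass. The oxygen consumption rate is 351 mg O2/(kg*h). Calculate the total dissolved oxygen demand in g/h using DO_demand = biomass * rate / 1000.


Total O2 consumption (mg/h) = 1540 kg * 351 mg/(kg*h) = 540540 mg/h
Convert to g/h: 540540 / 1000 = 540.54 g/h

540.54 g/h


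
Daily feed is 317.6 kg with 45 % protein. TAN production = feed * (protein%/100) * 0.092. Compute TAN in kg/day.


Protein in feed = 317.6 * 45/100 = 142.92 kg/day
TAN = protein * 0.092 = 142.92 * 0.092 = 13.14864 kg/day

13.14864 kg/day


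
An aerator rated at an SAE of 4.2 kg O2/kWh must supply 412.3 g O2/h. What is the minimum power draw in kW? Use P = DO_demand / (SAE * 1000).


SAE in g O2/kWh = 4.2 * 1000 = 4200 g/kWh
P = DO_demand / SAE_g = 412.3 / 4200 = 0.0981667 kW

0.0981667 kW


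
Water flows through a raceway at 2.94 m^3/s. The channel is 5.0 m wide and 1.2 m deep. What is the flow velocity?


Cross-sectional area = W * d = 5.0 * 1.2 = 6 m^2
Velocity = Q / A = 2.94 / 6 = 0.49 m/s

0.49 m/s


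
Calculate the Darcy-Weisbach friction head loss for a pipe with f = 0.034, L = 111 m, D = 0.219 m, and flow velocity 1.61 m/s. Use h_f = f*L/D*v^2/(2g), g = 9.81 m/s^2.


v^2 = 1.61^2 = 2.5921 m^2/s^2
L/D = 111/0.219 = 506.84932
h_f = f*(L/D)*v^2/(2g) = 0.034 * 506.84932 * 2.5921 / 19.62 = 2.27672 m

2.27672 m


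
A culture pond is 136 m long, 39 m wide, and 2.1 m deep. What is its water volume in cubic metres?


Base area = L * W = 136 * 39 = 5304 m^2
Volume = area * depth = 5304 * 2.1 = 11138.4 m^3

11138.4 m^3


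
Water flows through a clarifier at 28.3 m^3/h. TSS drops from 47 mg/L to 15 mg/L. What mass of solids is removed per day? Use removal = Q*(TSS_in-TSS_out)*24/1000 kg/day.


Concentration drop: TSS_in - TSS_out = 47 - 15 = 32 mg/L
Hourly solids removed = Q * dTSS = 28.3 m^3/h * 32 mg/L = 905.6 g/h  (m^3/h * mg/L = g/h)
Daily solids removed = 905.6 * 24 = 21734.4 g/day
Convert g to kg: 21734.4 / 1000 = 21.7344 kg/day

21.7344 kg/day


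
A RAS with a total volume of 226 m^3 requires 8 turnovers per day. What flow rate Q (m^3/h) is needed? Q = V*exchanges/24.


Daily recirculation volume = 226 m^3 * 8 = 1808 m^3/day
Flow rate Q = daily volume / 24 h = 1808 / 24 = 75.3333 m^3/h

75.3333 m^3/h


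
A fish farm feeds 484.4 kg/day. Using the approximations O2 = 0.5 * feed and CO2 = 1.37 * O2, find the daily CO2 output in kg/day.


O2 = 484.4 * 0.5 = 242.2
CO2 = 242.2 * 1.37 = 331.814

331.814 kg/day


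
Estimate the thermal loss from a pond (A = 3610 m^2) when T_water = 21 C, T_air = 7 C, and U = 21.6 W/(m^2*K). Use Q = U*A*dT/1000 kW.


Temperature difference dT = 21 - 7 = 14 K
Heat loss (W) = U * A * dT = 21.6 * 3610 * 14 = 1091664 W
Convert to kW: 1091664 / 1000 = 1091.664 kW

1091.664 kW


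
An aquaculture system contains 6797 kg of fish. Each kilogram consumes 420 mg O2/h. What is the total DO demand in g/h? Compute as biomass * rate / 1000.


Total O2 consumption (mg/h) = 6797 kg * 420 mg/(kg*h) = 2854740 mg/h
Convert to g/h: 2854740 / 1000 = 2854.74 g/h

2854.74 g/h


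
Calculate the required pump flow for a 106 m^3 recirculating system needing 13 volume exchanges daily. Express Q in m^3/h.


Daily recirculation volume = 106 m^3 * 13 = 1378 m^3/day
Flow rate Q = daily volume / 24 h = 1378 / 24 = 57.4167 m^3/h

57.4167 m^3/h


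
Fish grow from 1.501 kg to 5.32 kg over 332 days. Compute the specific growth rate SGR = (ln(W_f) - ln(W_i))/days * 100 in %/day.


ln(W_f) = ln(5.32) = 1.6714733
ln(W_i) = ln(1.501) = 0.40613155
ln(W_f) - ln(W_i) = 1.6714733 - 0.40613155 = 1.2653417
SGR = 1.2653417 / 332 * 100 = 0.381127 %/day

0.381127 %/day


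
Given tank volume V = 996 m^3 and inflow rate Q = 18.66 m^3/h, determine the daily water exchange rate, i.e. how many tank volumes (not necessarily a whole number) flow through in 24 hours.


Daily flow volume = 18.66 m^3/h * 24 h = 447.84 m^3/day
Exchanges = daily flow / tank volume = 447.84 / 996 = 0.449639 exchanges/day

0.449639 exchanges/day


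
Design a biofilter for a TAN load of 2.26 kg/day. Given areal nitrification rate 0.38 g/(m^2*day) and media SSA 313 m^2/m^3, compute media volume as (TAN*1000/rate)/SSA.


A = 2.26*1000 / 0.38 = 5947.3684 m^2
V = 5947.3684 / 313 = 19.0012

19.0012 m^3


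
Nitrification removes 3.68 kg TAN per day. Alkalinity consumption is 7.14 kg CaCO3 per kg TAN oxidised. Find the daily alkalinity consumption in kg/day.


Alkalinity factor: 7.14 kg CaCO3 consumed per kg TAN nitrified
alk = 3.68 kg TAN * 7.14 = 26.2752 kg CaCO3/day

26.2752 kg CaCO3/day


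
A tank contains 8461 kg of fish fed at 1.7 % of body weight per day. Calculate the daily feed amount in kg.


Feeding rate fraction = 1.7% / 100 = 0.017
Daily feed = 8461 kg * 0.017 = 143.837 kg/day

143.837 kg/day


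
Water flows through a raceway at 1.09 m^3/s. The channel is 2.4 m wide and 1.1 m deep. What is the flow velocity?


Cross-sectional area = W * d = 2.4 * 1.1 = 2.64 m^2
Velocity = Q / A = 1.09 / 2.64 = 0.412879 m/s

0.412879 m/s


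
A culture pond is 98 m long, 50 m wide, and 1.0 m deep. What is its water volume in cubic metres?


Base area = L * W = 98 * 50 = 4900 m^2
Volume = area * depth = 4900 * 1.0 = 4900 m^3

4900 m^3


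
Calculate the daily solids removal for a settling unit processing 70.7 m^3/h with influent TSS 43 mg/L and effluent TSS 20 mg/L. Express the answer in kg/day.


Concentration drop: TSS_in - TSS_out = 43 - 20 = 23 mg/L
Hourly solids removed = Q * dTSS = 70.7 m^3/h * 23 mg/L = 1626.1 g/h  (m^3/h * mg/L = g/h)
Daily solids removed = 1626.1 * 24 = 39026.4 g/day
Convert g to kg: 39026.4 / 1000 = 39.0264 kg/day

39.0264 kg/day


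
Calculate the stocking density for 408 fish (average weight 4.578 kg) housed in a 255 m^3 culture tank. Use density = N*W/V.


Total biomass = 408 fish * 4.578 kg = 1867.824 kg
Density = total biomass / volume = 1867.824 / 255 = 7.3248 kg/m^3

7.3248 kg/m^3


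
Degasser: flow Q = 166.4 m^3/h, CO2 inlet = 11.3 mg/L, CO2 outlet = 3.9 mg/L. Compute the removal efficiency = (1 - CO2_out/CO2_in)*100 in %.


CO2_out / CO2_in = 3.9 / 11.3 = 0.34513274
Fraction remaining = 0.34513274
efficiency = (1 - 0.34513274) * 100 = 65.4867 %

65.4867 %


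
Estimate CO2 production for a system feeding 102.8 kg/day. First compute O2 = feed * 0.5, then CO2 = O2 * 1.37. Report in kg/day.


O2 = 102.8 * 0.5 = 51.4
CO2 = 51.4 * 1.37 = 70.418

70.418 kg/day


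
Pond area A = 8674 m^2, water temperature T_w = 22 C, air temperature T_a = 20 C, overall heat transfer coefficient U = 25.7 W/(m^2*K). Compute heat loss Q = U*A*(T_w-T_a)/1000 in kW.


Temperature difference dT = 22 - 20 = 2 K
Heat loss (W) = U * A * dT = 25.7 * 8674 * 2 = 445843.6 W
Convert to kW: 445843.6 / 1000 = 445.8436 kW

445.8436 kW


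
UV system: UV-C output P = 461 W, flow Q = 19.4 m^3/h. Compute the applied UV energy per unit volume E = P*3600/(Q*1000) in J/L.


Energy delivered per hour = 461 W * 3600 s = 1659600 J/h
Volume treated per hour = 19.4 m^3/h * 1000 = 19400 L/h
dose = 1659600 / 19400 = 85.5464 J/L

85.5464 J/L


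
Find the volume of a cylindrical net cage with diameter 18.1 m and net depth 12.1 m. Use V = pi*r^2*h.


r = d/2 = 18.1/2 = 9.05 m
Base area = pi*r^2 = pi*9.05^2 = 257.30429 m^2
Volume = 257.30429 * 12.1 = 3113.38 m^3

3113.38 m^3


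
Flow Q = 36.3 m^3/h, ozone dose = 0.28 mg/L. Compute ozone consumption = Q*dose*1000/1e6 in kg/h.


O3 demand (mg/h) = Q * dose * 1000 = 36.3 * 0.28 * 1000 = 10164 mg/h
Convert mg to kg: 10164 / 1e6 = 0.010164 kg/h

0.010164 kg/h


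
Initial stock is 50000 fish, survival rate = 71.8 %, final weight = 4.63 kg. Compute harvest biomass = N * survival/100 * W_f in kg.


Survivors = 50000 * 71.8/100 = 35900 fish
Harvest biomass = survivors * W_f = 35900 * 4.63 = 166217 kg

166217 kg


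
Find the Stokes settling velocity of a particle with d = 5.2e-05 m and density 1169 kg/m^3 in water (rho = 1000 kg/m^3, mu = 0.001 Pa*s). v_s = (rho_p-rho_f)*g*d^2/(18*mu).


Density difference: rho_p - rho_f = 1169 - 1000 = 169 kg/m^3
d^2 = (5.2e-05)^2 = 2.704e-09 m^2
Numerator = (rho_p - rho_f) * g * d^2 = 169 * 9.81 * 2.704e-09 = 4.4829346e-06
Denominator = 18 * mu = 18 * 0.001 = 0.018
v_s = 4.4829346e-06 / 0.018 = 2.49052e-04 m/s
Check: Re = rho_f * v_s * d / mu = 1000 * 2.49052e-04 * 5.2e-05 / 0.001 = 0.013 < 1, so Stokes' law applies.

2.49052e-04 m/s


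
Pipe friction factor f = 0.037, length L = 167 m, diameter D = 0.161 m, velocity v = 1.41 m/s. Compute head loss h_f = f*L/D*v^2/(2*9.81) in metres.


v^2 = 1.41^2 = 1.9881 m^2/s^2
L/D = 167/0.161 = 1037.2671
h_f = f*(L/D)*v^2/(2g) = 0.037 * 1037.2671 * 1.9881 / 19.62 = 3.88894 m

3.88894 m


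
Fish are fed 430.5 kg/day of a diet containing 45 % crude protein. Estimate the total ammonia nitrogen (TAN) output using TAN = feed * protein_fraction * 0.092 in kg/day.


Protein in feed = 430.5 * 45/100 = 193.725 kg/day
TAN = protein * 0.092 = 193.725 * 0.092 = 17.8227 kg/day

17.8227 kg/day


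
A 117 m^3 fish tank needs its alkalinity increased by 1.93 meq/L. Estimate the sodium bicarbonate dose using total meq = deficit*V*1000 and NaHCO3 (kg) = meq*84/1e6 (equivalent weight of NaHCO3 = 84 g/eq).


Tank volume in L = 117 m^3 * 1000 = 117000 L
Total meq required = 1.93 meq/L * 117000 L = 225810 meq
NaHCO3 mass = 225810 meq * 84 mg/meq / 1e6 = 18.968 kg

18.968 kg


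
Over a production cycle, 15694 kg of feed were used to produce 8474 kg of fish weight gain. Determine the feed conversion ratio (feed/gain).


FCR = feed consumed / weight gained
FCR = 15694 kg / 8474 kg = 1.85202

1.85202


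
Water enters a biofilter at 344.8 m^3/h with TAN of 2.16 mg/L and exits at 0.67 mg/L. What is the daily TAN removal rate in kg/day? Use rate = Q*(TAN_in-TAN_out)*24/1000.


Concentration drop: TAN_in - TAN_out = 2.16 - 0.67 = 1.49 mg/L
Hourly TAN removed = Q * dTAN = 344.8 m^3/h * 1.49 mg/L = 513.752 g/h  (m^3/h * mg/L = g/h)
Daily TAN removed = 513.752 * 24 = 12330.048 g/day
Convert to kg/day: 12330.048 / 1000 = 12.330048 kg/day

12.330048 kg/day


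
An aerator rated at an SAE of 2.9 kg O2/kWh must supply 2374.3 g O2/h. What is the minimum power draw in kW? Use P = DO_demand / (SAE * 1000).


SAE in g O2/kWh = 2.9 * 1000 = 2900 g/kWh
P = DO_demand / SAE_g = 2374.3 / 2900 = 0.818724 kW

0.818724 kW


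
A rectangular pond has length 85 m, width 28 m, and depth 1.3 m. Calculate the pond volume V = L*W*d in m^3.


Base area = L * W = 85 * 28 = 2380 m^2
Volume = area * depth = 2380 * 1.3 = 3094 m^3

3094 m^3


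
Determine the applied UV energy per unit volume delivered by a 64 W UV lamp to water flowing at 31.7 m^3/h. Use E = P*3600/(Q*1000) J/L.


Energy delivered per hour = 64 W * 3600 s = 230400 J/h
Volume treated per hour = 31.7 m^3/h * 1000 = 31700 L/h
dose = 230400 / 31700 = 7.26814 J/L

7.26814 J/L


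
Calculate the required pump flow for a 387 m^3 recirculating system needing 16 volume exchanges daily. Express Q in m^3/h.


Daily recirculation volume = 387 m^3 * 16 = 6192 m^3/day
Flow rate Q = daily volume / 24 h = 6192 / 24 = 258 m^3/h

258 m^3/h


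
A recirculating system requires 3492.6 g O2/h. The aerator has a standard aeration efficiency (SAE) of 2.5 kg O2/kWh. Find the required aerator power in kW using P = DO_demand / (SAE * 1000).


SAE in g O2/kWh = 2.5 * 1000 = 2500 g/kWh
P = DO_demand / SAE_g = 3492.6 / 2500 = 1.39704 kW

1.39704 kW


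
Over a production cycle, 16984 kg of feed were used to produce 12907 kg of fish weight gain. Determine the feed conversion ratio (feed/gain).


FCR = feed consumed / weight gained
FCR = 16984 kg / 12907 kg = 1.31588

1.31588


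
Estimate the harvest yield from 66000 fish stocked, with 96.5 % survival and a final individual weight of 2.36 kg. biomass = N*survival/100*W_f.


Survivors = 66000 * 96.5/100 = 63690 fish
Harvest biomass = survivors * W_f = 63690 * 2.36 = 150308.4 kg

150308.4 kg


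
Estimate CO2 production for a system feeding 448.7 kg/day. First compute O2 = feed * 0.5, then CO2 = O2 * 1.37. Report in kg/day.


O2 = 448.7 * 0.5 = 224.35
CO2 = 224.35 * 1.37 = 307.3595

307.3595 kg/day
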